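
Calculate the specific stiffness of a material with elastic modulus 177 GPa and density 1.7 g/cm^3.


Specific stiffness = E/rho = 177/1.7 = 104.1 GPa/(g/cm^3)

104.1 GPa/(g/cm^3)


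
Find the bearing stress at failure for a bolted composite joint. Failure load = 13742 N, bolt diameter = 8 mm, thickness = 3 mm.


sigma_br = F/(d*h) = 13742/(8*3) = 572.6 MPa

572.6 MPa


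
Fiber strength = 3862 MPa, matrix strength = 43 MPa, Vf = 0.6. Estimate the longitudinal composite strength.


sigma_1 = sigma_f*Vf + sigma_m*(1-Vf) = 3862*0.6 + 43*0.4 = 2334.4 MPa

2334.4 MPa


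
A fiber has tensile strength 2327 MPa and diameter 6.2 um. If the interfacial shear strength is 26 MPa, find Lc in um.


Lc = sigma_f * d / (2 * tau_i) = 2327 * 6.2 / (2 * 26) = 277.5 um

277.5 um


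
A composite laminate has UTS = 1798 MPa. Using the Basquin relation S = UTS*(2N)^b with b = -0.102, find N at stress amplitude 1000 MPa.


N = 0.5 * (S/UTS)^(1/b) = 0.5 * (1000/1798)^(1/-0.102) = 157.3650 cycles

157.3650 cycles


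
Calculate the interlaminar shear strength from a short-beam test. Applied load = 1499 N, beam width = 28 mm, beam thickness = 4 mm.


ILSS = 3F/(4bh) = 3*1499/(4*28*4) = 10.04 MPa

10.04 MPa


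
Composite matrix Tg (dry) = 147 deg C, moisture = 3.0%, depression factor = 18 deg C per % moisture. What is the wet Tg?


Tg_wet = Tg_dry - k*moisture = 147 - 18*3.0 = 93.0 deg C

93.0 deg C


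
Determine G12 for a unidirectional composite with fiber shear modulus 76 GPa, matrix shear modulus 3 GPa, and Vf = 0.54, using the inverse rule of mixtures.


1/G12 = Vf/Gf + (1-Vf)/Gm = 0.54/76 + 0.46/3
G12 = 6.23 GPa

6.23 GPa


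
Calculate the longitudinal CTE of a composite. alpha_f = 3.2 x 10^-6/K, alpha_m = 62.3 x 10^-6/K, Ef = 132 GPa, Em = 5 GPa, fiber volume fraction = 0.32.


E1 = Ef*Vf + Em*(1-Vf) = 45.64
alpha_1 = (alpha_f*Ef*Vf + alpha_m*Em*(1-Vf))/E1 = 7.6 x 10^-6/K

7.6 x 10^-6/K


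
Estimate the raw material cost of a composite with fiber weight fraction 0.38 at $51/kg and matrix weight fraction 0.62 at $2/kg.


Cost = cost_f*Wf + cost_m*Wm = 51*0.38 + 2*0.62 = $20.62/kg

$20.62/kg


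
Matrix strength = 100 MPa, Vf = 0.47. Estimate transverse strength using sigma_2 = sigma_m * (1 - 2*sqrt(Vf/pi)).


factor = 1 - 2*sqrt(0.47/pi) = 0.2264
sigma_2 = 100 * 0.2264 = 22.64 MPa

22.64 MPa


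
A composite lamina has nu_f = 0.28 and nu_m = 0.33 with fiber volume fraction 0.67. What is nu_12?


nu_12 = nu_f*Vf + nu_m*(1-Vf) = 0.28*0.67 + 0.33*0.33 = 0.2965

0.2965


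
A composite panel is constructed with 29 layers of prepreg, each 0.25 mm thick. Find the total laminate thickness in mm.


h = n * t_ply = 29 * 0.25 = 7.25 mm

7.25 mm


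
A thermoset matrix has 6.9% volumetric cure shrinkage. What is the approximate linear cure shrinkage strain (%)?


Linear shrinkage ≈ vol_shrink/3 = 6.9/3 = 2.3%

2.3%


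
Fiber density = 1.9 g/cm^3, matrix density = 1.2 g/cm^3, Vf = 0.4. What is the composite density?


rho_c = rho_f*Vf + rho_m*(1-Vf) = 1.9*0.4 + 1.2*0.6 = 1.48 g/cm^3

1.48 g/cm^3


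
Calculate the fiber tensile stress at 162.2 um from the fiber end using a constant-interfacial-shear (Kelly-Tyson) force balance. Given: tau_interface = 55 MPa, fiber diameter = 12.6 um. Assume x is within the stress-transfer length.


Force balance: sigma_f * (pi*d^2/4) = tau * (pi*d) * x  ->  sigma_f = 4 * tau * x / d
sigma_f = 4 * 55 * 162.2 / 12.6 = 2832.1 MPa

2832.1 MPa


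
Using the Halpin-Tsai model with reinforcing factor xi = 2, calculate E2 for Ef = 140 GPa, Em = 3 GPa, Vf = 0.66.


eta = (Ef/Em - 1)/(Ef/Em + xi) = (46.6667 - 1)/(46.6667 + 2) = 0.9384
E2 = Em*(1+xi*eta*Vf)/(1-eta*Vf) = 17.64 GPa

17.64 GPa


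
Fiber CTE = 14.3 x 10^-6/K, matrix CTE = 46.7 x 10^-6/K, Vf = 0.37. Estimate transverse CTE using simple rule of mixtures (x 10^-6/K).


alpha_2 = alpha_f*Vf + alpha_m*(1-Vf) = 14.3*0.37 + 46.7*0.63 = 34.7 x 10^-6/K

34.7 x 10^-6/K


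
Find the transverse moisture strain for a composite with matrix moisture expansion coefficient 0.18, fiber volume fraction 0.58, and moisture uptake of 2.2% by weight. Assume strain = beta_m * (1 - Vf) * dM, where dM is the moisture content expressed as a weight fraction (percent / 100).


dM = 2.2/100 = 0.022
strain = beta_m * (1-Vf) * dM = 0.18 * 0.42 * 0.022 = 0.0016632

0.0016632


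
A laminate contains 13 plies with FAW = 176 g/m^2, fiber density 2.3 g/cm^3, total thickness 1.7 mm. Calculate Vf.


Vf = n * FAW / (rho_f * h * 1000) = 13 * 176 / (2.3 * 1.7 * 1000) = 0.5852

0.5852


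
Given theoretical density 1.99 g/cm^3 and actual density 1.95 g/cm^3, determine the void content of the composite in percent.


Void% = (rho_theo - rho_actual)/rho_theo * 100 = (1.99 - 1.95)/1.99 * 100 = 2.01%

2.01%


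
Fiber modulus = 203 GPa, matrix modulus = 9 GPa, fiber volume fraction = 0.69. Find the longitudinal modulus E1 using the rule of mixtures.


E1 = Ef*Vf + Em*(1-Vf) = 203*0.69 + 9*0.31 = 142.86 GPa

142.86 GPa


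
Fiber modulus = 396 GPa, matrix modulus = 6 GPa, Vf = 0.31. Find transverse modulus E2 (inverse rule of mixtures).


1/E2 = Vf/Ef + (1-Vf)/Em = 0.31/396 + 0.69/6
E2 = 8.64 GPa

8.64 GPa


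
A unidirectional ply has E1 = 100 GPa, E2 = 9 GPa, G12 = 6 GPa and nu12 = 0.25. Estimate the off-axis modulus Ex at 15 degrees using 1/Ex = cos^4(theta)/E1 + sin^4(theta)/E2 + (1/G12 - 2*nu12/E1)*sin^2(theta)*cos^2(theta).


cos^4(15) = 0.870513, sin^4(15) = 0.004487, sin^2(15)*cos^2(15) = 0.0625
1/G12 - 2*nu12/E1 = 1/6 - 2*0.25/100 = 0.161667 GPa^-1
1/Ex = 0.870513/100 + 0.004487/9 + 0.161667*0.0625 = 0.0193079 GPa^-1
Ex = 51.79 GPa

51.79 GPa


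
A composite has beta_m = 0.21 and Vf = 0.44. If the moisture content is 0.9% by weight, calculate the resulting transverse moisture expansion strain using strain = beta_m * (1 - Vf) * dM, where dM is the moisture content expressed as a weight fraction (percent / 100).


dM = 0.9/100 = 0.009
strain = beta_m * (1-Vf) * dM = 0.21 * 0.56 * 0.009 = 0.0010584

0.0010584


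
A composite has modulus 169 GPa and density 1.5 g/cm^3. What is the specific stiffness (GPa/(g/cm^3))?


Specific stiffness = E/rho = 169/1.5 = 112.7 GPa/(g/cm^3)

112.7 GPa/(g/cm^3)


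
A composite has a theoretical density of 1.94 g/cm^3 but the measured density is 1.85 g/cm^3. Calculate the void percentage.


Void% = (rho_theo - rho_actual)/rho_theo * 100 = (1.94 - 1.85)/1.94 * 100 = 4.64%

4.64%


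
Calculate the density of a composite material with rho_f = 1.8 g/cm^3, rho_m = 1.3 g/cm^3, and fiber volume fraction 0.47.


rho_c = rho_f*Vf + rho_m*(1-Vf) = 1.8*0.47 + 1.3*0.53 = 1.535 g/cm^3

1.535 g/cm^3


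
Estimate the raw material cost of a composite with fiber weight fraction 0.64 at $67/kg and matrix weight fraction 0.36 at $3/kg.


Cost = cost_f*Wf + cost_m*Wm = 67*0.64 + 3*0.36 = $43.96/kg

$43.96/kg


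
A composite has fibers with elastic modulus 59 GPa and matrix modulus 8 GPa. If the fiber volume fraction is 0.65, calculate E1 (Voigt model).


E1 = Ef*Vf + Em*(1-Vf) = 59*0.65 + 8*0.35 = 41.15 GPa

41.15 GPa


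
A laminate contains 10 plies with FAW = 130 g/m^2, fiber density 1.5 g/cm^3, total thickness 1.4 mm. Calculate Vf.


Vf = n * FAW / (rho_f * h * 1000) = 10 * 130 / (1.5 * 1.4 * 1000) = 0.619

0.619


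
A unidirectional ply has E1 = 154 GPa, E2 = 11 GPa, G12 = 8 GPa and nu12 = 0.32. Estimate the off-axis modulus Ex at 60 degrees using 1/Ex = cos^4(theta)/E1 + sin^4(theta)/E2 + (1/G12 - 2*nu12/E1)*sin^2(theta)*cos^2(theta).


cos^4(60) = 0.0625, sin^4(60) = 0.5625, sin^2(60)*cos^2(60) = 0.1875
1/G12 - 2*nu12/E1 = 1/8 - 2*0.32/154 = 0.120844 GPa^-1
1/Ex = 0.0625/154 + 0.5625/11 + 0.120844*0.1875 = 0.0742005 GPa^-1
Ex = 13.48 GPa

13.48 GPa


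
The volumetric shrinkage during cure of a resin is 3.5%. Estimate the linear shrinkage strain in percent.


Linear shrinkage ≈ vol_shrink/3 = 3.5/3 = 1.167%

1.167%


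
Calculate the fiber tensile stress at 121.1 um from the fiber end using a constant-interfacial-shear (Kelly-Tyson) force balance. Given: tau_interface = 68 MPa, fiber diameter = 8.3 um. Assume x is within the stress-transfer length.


Force balance: sigma_f * (pi*d^2/4) = tau * (pi*d) * x  ->  sigma_f = 4 * tau * x / d
sigma_f = 4 * 68 * 121.1 / 8.3 = 3968.6 MPa

3968.6 MPa


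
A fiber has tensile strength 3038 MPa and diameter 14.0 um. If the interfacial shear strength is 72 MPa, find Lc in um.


Lc = sigma_f * d / (2 * tau_i) = 3038 * 14.0 / (2 * 72) = 295.4 um

295.4 um


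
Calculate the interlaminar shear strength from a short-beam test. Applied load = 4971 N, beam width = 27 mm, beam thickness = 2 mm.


ILSS = 3F/(4bh) = 3*4971/(4*27*2) = 69.04 MPa

69.04 MPa


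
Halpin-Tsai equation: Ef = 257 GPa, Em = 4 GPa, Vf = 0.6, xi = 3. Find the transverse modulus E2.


eta = (Ef/Em - 1)/(Ef/Em + xi) = (64.25 - 1)/(64.25 + 3) = 0.9405
E2 = Em*(1+xi*eta*Vf)/(1-eta*Vf) = 24.72 GPa

24.72 GPa


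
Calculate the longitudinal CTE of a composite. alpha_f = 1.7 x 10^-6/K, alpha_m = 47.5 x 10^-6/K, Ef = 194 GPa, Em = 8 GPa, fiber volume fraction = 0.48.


E1 = Ef*Vf + Em*(1-Vf) = 97.28
alpha_1 = (alpha_f*Ef*Vf + alpha_m*Em*(1-Vf))/E1 = 3.66 x 10^-6/K

3.66 x 10^-6/K


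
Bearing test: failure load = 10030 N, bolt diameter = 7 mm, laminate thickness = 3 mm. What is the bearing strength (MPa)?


sigma_br = F/(d*h) = 10030/(7*3) = 477.6 MPa

477.6 MPa


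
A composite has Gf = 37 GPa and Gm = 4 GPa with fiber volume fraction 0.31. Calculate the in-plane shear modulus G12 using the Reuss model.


1/G12 = Vf/Gf + (1-Vf)/Gm = 0.31/37 + 0.69/4
G12 = 5.53 GPa

5.53 GPa


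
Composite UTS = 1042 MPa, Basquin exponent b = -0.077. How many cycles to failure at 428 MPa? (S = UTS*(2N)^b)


N = 0.5 * (S/UTS)^(1/b) = 0.5 * (428/1042)^(1/-0.077) = 52175.0484 cycles

52175.0484 cycles


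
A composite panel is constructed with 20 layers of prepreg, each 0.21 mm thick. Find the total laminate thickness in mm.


h = n * t_ply = 20 * 0.21 = 4.2 mm

4.2 mm


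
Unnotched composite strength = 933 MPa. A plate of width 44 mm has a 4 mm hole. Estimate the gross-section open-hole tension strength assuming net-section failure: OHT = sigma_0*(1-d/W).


OHT = sigma_0*(1-d/W) = 933*(1-4/44) = 848.2 MPa

848.2 MPa


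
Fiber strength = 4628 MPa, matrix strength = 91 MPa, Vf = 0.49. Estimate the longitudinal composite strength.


sigma_1 = sigma_f*Vf + sigma_m*(1-Vf) = 4628*0.49 + 91*0.51 = 2314.1 MPa

2314.1 MPa


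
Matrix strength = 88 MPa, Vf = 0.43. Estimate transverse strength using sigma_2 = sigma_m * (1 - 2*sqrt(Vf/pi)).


factor = 1 - 2*sqrt(0.43/pi) = 0.2601
sigma_2 = 88 * 0.2601 = 22.89 MPa

22.89 MPa


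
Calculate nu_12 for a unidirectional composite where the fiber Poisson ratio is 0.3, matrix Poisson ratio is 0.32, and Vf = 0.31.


nu_12 = nu_f*Vf + nu_m*(1-Vf) = 0.3*0.31 + 0.32*0.69 = 0.3138

0.3138


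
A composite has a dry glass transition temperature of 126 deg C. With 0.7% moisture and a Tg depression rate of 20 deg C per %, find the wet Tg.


Tg_wet = Tg_dry - k*moisture = 126 - 20*0.7 = 112.0 deg C

112.0 deg C


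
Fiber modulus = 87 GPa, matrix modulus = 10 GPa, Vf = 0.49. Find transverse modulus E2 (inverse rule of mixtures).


1/E2 = Vf/Ef + (1-Vf)/Em = 0.49/87 + 0.51/10
E2 = 17.66 GPa

17.66 GPa


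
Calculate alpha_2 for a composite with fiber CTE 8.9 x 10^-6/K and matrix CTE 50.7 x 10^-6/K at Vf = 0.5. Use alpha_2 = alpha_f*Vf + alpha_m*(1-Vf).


alpha_2 = alpha_f*Vf + alpha_m*(1-Vf) = 8.9*0.5 + 50.7*0.5 = 29.8 x 10^-6/K

29.8 x 10^-6/K


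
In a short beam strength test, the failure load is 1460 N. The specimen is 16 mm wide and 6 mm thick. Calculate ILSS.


ILSS = 3F/(4bh) = 3*1460/(4*16*6) = 11.41 MPa

11.41 MPa


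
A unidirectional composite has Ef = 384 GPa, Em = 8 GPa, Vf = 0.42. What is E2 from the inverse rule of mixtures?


1/E2 = Vf/Ef + (1-Vf)/Em = 0.42/384 + 0.58/8
E2 = 13.59 GPa

13.59 GPa


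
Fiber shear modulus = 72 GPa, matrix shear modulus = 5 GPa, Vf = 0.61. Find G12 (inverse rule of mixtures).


1/G12 = Vf/Gf + (1-Vf)/Gm = 0.61/72 + 0.39/5
G12 = 11.56 GPa

11.56 GPa


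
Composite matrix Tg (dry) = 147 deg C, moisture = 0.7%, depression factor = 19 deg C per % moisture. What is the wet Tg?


Tg_wet = Tg_dry - k*moisture = 147 - 19*0.7 = 133.7 deg C

133.7 deg C


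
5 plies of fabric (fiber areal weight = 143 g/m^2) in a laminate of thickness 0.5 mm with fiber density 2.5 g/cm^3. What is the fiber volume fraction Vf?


Vf = n * FAW / (rho_f * h * 1000) = 5 * 143 / (2.5 * 0.5 * 1000) = 0.572

0.572


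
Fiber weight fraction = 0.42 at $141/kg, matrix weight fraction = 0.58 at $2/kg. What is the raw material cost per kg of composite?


Cost = cost_f*Wf + cost_m*Wm = 141*0.42 + 2*0.58 = $60.38/kg

$60.38/kg


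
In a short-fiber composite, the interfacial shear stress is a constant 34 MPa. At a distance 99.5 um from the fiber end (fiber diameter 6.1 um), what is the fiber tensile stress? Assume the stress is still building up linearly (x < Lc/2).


Force balance: sigma_f * (pi*d^2/4) = tau * (pi*d) * x  ->  sigma_f = 4 * tau * x / d
sigma_f = 4 * 34 * 99.5 / 6.1 = 2218.4 MPa

2218.4 MPa


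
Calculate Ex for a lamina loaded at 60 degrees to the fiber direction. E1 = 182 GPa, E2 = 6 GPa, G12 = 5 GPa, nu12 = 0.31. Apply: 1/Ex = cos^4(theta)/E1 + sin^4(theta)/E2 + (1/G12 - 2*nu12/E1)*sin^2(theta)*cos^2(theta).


cos^4(60) = 0.0625, sin^4(60) = 0.5625, sin^2(60)*cos^2(60) = 0.1875
1/G12 - 2*nu12/E1 = 1/5 - 2*0.31/182 = 0.196593 GPa^-1
1/Ex = 0.0625/182 + 0.5625/6 + 0.196593*0.1875 = 0.1309547 GPa^-1
Ex = 7.64 GPa

7.64 GPa


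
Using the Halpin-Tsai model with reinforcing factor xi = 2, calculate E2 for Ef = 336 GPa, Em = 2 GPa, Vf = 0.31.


eta = (Ef/Em - 1)/(Ef/Em + xi) = (168.0 - 1)/(168.0 + 2) = 0.9824
E2 = Em*(1+xi*eta*Vf)/(1-eta*Vf) = 4.63 GPa

4.63 GPa


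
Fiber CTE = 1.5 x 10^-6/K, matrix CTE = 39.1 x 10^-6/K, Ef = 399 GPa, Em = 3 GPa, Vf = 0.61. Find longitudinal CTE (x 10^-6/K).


E1 = Ef*Vf + Em*(1-Vf) = 244.56
alpha_1 = (alpha_f*Ef*Vf + alpha_m*Em*(1-Vf))/E1 = 1.68 x 10^-6/K

1.68 x 10^-6/K


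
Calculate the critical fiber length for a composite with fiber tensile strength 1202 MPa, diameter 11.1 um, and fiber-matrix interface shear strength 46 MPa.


Lc = sigma_f * d / (2 * tau_i) = 1202 * 11.1 / (2 * 46) = 145.0 um

145.0 um


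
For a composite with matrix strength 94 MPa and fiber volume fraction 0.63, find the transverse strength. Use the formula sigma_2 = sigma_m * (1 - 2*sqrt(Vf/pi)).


factor = 1 - 2*sqrt(0.63/pi) = 0.1044
sigma_2 = 94 * 0.1044 = 9.81 MPa

9.81 MPa


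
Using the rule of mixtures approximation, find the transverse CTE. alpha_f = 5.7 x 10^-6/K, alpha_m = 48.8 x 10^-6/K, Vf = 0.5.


alpha_2 = alpha_f*Vf + alpha_m*(1-Vf) = 5.7*0.5 + 48.8*0.5 = 27.3 x 10^-6/K

27.3 x 10^-6/K


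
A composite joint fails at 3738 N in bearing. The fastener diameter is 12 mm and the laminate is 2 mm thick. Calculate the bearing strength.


sigma_br = F/(d*h) = 3738/(12*2) = 155.8 MPa

155.8 MPa


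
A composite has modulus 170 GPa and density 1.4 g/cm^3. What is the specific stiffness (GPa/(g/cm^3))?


Specific stiffness = E/rho = 170/1.4 = 121.4 GPa/(g/cm^3)

121.4 GPa/(g/cm^3)


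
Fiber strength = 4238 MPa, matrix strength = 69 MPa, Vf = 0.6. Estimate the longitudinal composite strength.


sigma_1 = sigma_f*Vf + sigma_m*(1-Vf) = 4238*0.6 + 69*0.4 = 2570.4 MPa

2570.4 MPa


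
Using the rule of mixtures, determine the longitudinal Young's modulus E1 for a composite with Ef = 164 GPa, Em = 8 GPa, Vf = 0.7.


E1 = Ef*Vf + Em*(1-Vf) = 164*0.7 + 8*0.3 = 117.2 GPa

117.2 GPa


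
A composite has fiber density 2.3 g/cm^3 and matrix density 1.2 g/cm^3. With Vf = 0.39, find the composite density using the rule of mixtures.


rho_c = rho_f*Vf + rho_m*(1-Vf) = 2.3*0.39 + 1.2*0.61 = 1.629 g/cm^3

1.629 g/cm^3


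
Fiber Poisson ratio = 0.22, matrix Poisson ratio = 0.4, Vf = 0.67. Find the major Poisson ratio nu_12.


nu_12 = nu_f*Vf + nu_m*(1-Vf) = 0.22*0.67 + 0.4*0.33 = 0.2794

0.2794


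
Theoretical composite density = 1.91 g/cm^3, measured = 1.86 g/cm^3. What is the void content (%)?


Void% = (rho_theo - rho_actual)/rho_theo * 100 = (1.91 - 1.86)/1.91 * 100 = 2.62%

2.62%


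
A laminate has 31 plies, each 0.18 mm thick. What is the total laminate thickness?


h = n * t_ply = 31 * 0.18 = 5.58 mm

5.58 mm


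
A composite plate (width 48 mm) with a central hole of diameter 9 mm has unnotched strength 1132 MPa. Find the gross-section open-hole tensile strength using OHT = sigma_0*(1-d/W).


OHT = sigma_0*(1-d/W) = 1132*(1-9/48) = 919.8 MPa

919.8 MPa


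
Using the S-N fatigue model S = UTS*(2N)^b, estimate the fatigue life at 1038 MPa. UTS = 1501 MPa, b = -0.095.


N = 0.5 * (S/UTS)^(1/b) = 0.5 * (1038/1501)^(1/-0.095) = 24.2723 cycles

24.2723 cycles


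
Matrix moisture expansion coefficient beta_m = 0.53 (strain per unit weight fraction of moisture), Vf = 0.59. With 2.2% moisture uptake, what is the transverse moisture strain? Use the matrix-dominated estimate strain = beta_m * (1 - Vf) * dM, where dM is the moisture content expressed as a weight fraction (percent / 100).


dM = 2.2/100 = 0.022
strain = beta_m * (1-Vf) * dM = 0.53 * 0.41 * 0.022 = 0.0047806

0.0047806


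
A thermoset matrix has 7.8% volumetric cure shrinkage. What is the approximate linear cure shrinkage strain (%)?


Linear shrinkage ≈ vol_shrink/3 = 7.8/3 = 2.6%

2.6%


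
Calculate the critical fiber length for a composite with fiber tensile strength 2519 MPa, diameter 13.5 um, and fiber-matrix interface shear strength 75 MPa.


Lc = sigma_f * d / (2 * tau_i) = 2519 * 13.5 / (2 * 75) = 226.7 um

226.7 um


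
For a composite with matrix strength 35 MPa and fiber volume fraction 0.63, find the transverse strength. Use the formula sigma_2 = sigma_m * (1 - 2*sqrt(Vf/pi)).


factor = 1 - 2*sqrt(0.63/pi) = 0.1044
sigma_2 = 35 * 0.1044 = 3.65 MPa

3.65 MPa


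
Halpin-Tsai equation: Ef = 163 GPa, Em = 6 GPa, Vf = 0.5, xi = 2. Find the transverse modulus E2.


eta = (Ef/Em - 1)/(Ef/Em + xi) = (27.1667 - 1)/(27.1667 + 2) = 0.8971
E2 = Em*(1+xi*eta*Vf)/(1-eta*Vf) = 20.64 GPa

20.64 GPa


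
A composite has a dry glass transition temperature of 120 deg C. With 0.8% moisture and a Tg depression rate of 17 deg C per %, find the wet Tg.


Tg_wet = Tg_dry - k*moisture = 120 - 17*0.8 = 106.4 deg C

106.4 deg C


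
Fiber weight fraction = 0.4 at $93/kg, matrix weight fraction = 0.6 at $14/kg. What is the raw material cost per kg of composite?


Cost = cost_f*Wf + cost_m*Wm = 93*0.4 + 14*0.6 = $45.6/kg

$45.6/kg


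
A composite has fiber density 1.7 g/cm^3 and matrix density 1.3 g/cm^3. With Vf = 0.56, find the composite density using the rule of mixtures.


rho_c = rho_f*Vf + rho_m*(1-Vf) = 1.7*0.56 + 1.3*0.44 = 1.524 g/cm^3

1.524 g/cm^3


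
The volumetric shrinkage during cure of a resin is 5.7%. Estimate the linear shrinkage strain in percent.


Linear shrinkage ≈ vol_shrink/3 = 5.7/3 = 1.9%

1.9%


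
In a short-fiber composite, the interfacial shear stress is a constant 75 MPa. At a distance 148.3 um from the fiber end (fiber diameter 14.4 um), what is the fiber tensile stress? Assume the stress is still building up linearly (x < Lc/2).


Force balance: sigma_f * (pi*d^2/4) = tau * (pi*d) * x  ->  sigma_f = 4 * tau * x / d
sigma_f = 4 * 75 * 148.3 / 14.4 = 3089.6 MPa

3089.6 MPa


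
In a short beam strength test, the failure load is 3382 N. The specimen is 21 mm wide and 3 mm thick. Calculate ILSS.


ILSS = 3F/(4bh) = 3*3382/(4*21*3) = 40.26 MPa

40.26 MPa


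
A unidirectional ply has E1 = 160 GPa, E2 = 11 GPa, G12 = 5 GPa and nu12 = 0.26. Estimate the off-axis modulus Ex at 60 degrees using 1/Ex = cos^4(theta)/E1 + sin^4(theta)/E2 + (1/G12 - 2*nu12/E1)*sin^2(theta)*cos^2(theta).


cos^4(60) = 0.0625, sin^4(60) = 0.5625, sin^2(60)*cos^2(60) = 0.1875
1/G12 - 2*nu12/E1 = 1/5 - 2*0.26/160 = 0.19675 GPa^-1
1/Ex = 0.0625/160 + 0.5625/11 + 0.19675*0.1875 = 0.0884176 GPa^-1
Ex = 11.31 GPa

11.31 GPa


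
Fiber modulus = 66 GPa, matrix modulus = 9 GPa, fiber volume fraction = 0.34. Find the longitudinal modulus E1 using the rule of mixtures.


E1 = Ef*Vf + Em*(1-Vf) = 66*0.34 + 9*0.66 = 28.38 GPa

28.38 GPa


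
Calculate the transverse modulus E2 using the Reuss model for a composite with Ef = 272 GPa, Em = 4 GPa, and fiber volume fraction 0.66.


1/E2 = Vf/Ef + (1-Vf)/Em = 0.66/272 + 0.34/4
E2 = 11.44 GPa

11.44 GPa


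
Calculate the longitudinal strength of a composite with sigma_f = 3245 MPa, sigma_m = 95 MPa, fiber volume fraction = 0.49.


sigma_1 = sigma_f*Vf + sigma_m*(1-Vf) = 3245*0.49 + 95*0.51 = 1638.5 MPa

1638.5 MPa


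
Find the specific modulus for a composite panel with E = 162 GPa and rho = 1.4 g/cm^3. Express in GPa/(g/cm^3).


Specific stiffness = E/rho = 162/1.4 = 115.7 GPa/(g/cm^3)

115.7 GPa/(g/cm^3)


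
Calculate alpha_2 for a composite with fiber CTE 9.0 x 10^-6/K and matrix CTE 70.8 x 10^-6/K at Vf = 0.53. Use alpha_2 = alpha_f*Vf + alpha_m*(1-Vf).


alpha_2 = alpha_f*Vf + alpha_m*(1-Vf) = 9.0*0.53 + 70.8*0.47 = 38.0 x 10^-6/K

38.0 x 10^-6/K


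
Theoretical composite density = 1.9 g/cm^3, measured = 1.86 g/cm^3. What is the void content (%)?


Void% = (rho_theo - rho_actual)/rho_theo * 100 = (1.9 - 1.86)/1.9 * 100 = 2.11%

2.11%


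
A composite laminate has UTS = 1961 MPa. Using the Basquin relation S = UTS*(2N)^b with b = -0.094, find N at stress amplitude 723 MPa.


N = 0.5 * (S/UTS)^(1/b) = 0.5 * (723/1961)^(1/-0.094) = 20368.6628 cycles

20368.6628 cycles


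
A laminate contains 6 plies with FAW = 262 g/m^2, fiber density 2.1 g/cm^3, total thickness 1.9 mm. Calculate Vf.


Vf = n * FAW / (rho_f * h * 1000) = 6 * 262 / (2.1 * 1.9 * 1000) = 0.394

0.394


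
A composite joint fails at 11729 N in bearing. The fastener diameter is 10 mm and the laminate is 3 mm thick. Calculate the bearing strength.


sigma_br = F/(d*h) = 11729/(10*3) = 391.0 MPa

391.0 MPa


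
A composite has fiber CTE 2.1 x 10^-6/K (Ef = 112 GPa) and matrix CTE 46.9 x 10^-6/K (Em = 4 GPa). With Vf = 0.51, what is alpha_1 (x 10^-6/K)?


E1 = Ef*Vf + Em*(1-Vf) = 59.08
alpha_1 = (alpha_f*Ef*Vf + alpha_m*Em*(1-Vf))/E1 = 3.59 x 10^-6/K

3.59 x 10^-6/K


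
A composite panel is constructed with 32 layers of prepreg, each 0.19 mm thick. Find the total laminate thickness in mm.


h = n * t_ply = 32 * 0.19 = 6.08 mm

6.08 mm


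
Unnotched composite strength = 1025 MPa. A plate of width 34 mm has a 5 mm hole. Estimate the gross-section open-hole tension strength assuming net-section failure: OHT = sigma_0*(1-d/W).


OHT = sigma_0*(1-d/W) = 1025*(1-5/34) = 874.3 MPa

874.3 MPa


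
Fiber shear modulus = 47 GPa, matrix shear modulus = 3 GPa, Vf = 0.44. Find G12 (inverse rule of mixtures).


1/G12 = Vf/Gf + (1-Vf)/Gm = 0.44/47 + 0.56/3
G12 = 5.1 GPa

5.1 GPa


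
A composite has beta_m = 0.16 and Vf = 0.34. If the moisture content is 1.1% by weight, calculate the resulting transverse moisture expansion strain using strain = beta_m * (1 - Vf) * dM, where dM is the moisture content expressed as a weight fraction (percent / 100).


dM = 1.1/100 = 0.011
strain = beta_m * (1-Vf) * dM = 0.16 * 0.66 * 0.011 = 0.0011616

0.0011616


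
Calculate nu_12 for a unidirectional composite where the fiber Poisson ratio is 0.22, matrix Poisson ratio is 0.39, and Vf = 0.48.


nu_12 = nu_f*Vf + nu_m*(1-Vf) = 0.22*0.48 + 0.39*0.52 = 0.3084

0.3084


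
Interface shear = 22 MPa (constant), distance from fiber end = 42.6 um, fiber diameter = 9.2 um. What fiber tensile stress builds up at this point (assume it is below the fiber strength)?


Force balance: sigma_f * (pi*d^2/4) = tau * (pi*d) * x  ->  sigma_f = 4 * tau * x / d
sigma_f = 4 * 22 * 42.6 / 9.2 = 407.5 MPa

407.5 MPa


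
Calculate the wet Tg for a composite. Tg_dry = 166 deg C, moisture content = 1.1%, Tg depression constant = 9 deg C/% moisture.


Tg_wet = Tg_dry - k*moisture = 166 - 9*1.1 = 156.1 deg C

156.1 deg C


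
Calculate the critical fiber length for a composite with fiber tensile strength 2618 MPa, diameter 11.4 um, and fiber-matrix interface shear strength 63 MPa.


Lc = sigma_f * d / (2 * tau_i) = 2618 * 11.4 / (2 * 63) = 236.9 um

236.9 um


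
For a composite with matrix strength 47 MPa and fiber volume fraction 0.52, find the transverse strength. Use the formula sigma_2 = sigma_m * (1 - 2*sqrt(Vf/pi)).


factor = 1 - 2*sqrt(0.52/pi) = 0.1863
sigma_2 = 47 * 0.1863 = 8.76 MPa

8.76 MPa


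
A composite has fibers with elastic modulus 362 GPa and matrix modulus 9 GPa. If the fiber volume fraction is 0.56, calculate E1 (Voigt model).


E1 = Ef*Vf + Em*(1-Vf) = 362*0.56 + 9*0.44 = 206.68 GPa

206.68 GPa


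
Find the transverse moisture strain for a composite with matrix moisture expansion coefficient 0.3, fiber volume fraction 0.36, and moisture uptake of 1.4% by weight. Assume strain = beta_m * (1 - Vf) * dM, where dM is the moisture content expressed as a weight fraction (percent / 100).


dM = 1.4/100 = 0.014
strain = beta_m * (1-Vf) * dM = 0.3 * 0.64 * 0.014 = 0.002688

0.002688


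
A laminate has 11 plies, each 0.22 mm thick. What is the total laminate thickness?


h = n * t_ply = 11 * 0.22 = 2.42 mm

2.42 mm


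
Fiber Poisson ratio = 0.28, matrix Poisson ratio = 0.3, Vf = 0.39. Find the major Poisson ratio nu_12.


nu_12 = nu_f*Vf + nu_m*(1-Vf) = 0.28*0.39 + 0.3*0.61 = 0.2922

0.2922


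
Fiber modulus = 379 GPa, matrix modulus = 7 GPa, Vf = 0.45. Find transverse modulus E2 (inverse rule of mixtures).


1/E2 = Vf/Ef + (1-Vf)/Em = 0.45/379 + 0.55/7
E2 = 12.54 GPa

12.54 GPa


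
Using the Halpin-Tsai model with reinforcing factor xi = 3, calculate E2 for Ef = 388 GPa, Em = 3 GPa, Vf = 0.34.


eta = (Ef/Em - 1)/(Ef/Em + xi) = (129.3333 - 1)/(129.3333 + 3) = 0.9698
E2 = Em*(1+xi*eta*Vf)/(1-eta*Vf) = 8.9 GPa

8.9 GPa


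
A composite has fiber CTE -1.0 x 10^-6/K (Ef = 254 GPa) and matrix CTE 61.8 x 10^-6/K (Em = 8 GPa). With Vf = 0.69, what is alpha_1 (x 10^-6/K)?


E1 = Ef*Vf + Em*(1-Vf) = 177.74
alpha_1 = (alpha_f*Ef*Vf + alpha_m*Em*(1-Vf))/E1 = -0.12 x 10^-6/K

-0.12 x 10^-6/K


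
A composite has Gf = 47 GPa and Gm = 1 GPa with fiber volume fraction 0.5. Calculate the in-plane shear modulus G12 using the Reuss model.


1/G12 = Vf/Gf + (1-Vf)/Gm = 0.5/47 + 0.5/1
G12 = 1.96 GPa

1.96 GPa


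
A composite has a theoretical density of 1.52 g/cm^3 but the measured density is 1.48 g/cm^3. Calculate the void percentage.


Void% = (rho_theo - rho_actual)/rho_theo * 100 = (1.52 - 1.48)/1.52 * 100 = 2.63%

2.63%


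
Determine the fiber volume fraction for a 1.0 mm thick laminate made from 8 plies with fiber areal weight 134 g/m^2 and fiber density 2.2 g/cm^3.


Vf = n * FAW / (rho_f * h * 1000) = 8 * 134 / (2.2 * 1.0 * 1000) = 0.4873

0.4873


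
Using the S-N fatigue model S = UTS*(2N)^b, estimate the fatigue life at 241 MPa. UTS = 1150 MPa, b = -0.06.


N = 0.5 * (S/UTS)^(1/b) = 0.5 * (241/1150)^(1/-0.06) = 1.0240e+11 cycles

1.0240e+11 cycles


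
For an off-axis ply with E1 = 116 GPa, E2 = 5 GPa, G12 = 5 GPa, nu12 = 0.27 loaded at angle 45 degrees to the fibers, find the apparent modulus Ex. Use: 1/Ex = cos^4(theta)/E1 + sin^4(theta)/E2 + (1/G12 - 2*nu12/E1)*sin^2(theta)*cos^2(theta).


cos^4(45) = 0.25, sin^4(45) = 0.25, sin^2(45)*cos^2(45) = 0.25
1/G12 - 2*nu12/E1 = 1/5 - 2*0.27/116 = 0.195345 GPa^-1
1/Ex = 0.25/116 + 0.25/5 + 0.195345*0.25 = 0.1009914 GPa^-1
Ex = 9.9 GPa

9.9 GPa


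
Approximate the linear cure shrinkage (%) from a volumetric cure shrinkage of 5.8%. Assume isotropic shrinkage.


Linear shrinkage ≈ vol_shrink/3 = 5.8/3 = 1.933%

1.933%


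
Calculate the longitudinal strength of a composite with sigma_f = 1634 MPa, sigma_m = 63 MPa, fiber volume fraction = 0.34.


sigma_1 = sigma_f*Vf + sigma_m*(1-Vf) = 1634*0.34 + 63*0.66 = 597.1 MPa

597.1 MPa


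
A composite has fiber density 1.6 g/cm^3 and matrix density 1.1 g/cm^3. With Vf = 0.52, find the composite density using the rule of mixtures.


rho_c = rho_f*Vf + rho_m*(1-Vf) = 1.6*0.52 + 1.1*0.48 = 1.36 g/cm^3

1.36 g/cm^3


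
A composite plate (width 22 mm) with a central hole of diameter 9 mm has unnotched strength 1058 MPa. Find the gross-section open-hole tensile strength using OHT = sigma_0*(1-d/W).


OHT = sigma_0*(1-d/W) = 1058*(1-9/22) = 625.2 MPa

625.2 MPa


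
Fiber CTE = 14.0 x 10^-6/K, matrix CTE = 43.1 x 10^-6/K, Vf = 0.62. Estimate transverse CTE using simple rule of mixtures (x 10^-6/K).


alpha_2 = alpha_f*Vf + alpha_m*(1-Vf) = 14.0*0.62 + 43.1*0.38 = 25.1 x 10^-6/K

25.1 x 10^-6/K


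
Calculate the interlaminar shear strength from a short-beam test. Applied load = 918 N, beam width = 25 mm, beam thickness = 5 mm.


ILSS = 3F/(4bh) = 3*918/(4*25*5) = 5.51 MPa

5.51 MPa


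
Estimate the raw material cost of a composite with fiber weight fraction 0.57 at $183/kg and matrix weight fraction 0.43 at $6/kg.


Cost = cost_f*Wf + cost_m*Wm = 183*0.57 + 6*0.43 = $106.89/kg

$106.89/kg


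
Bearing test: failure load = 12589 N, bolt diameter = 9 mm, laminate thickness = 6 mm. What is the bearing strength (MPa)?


sigma_br = F/(d*h) = 12589/(9*6) = 233.1 MPa

233.1 MPa


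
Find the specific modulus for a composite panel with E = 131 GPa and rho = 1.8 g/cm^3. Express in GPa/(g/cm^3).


Specific stiffness = E/rho = 131/1.8 = 72.8 GPa/(g/cm^3)

72.8 GPa/(g/cm^3)


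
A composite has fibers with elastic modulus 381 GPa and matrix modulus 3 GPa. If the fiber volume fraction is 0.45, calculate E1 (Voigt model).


E1 = Ef*Vf + Em*(1-Vf) = 381*0.45 + 3*0.55 = 173.1 GPa

173.1 GPa


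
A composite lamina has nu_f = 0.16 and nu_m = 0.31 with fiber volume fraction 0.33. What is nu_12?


nu_12 = nu_f*Vf + nu_m*(1-Vf) = 0.16*0.33 + 0.31*0.67 = 0.2605

0.2605


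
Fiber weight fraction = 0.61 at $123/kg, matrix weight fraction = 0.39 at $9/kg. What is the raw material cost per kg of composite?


Cost = cost_f*Wf + cost_m*Wm = 123*0.61 + 9*0.39 = $78.54/kg

$78.54/kg


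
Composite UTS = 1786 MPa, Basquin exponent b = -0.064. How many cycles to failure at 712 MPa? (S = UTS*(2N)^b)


N = 0.5 * (S/UTS)^(1/b) = 0.5 * (712/1786)^(1/-0.064) = 870197.4997 cycles

870197.4997 cycles


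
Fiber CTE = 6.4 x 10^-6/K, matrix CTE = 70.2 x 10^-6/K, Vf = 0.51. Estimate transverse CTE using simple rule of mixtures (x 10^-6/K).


alpha_2 = alpha_f*Vf + alpha_m*(1-Vf) = 6.4*0.51 + 70.2*0.49 = 37.7 x 10^-6/K

37.7 x 10^-6/K


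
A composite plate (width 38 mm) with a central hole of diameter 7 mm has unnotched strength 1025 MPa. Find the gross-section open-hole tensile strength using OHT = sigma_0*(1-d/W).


OHT = sigma_0*(1-d/W) = 1025*(1-7/38) = 836.2 MPa

836.2 MPa


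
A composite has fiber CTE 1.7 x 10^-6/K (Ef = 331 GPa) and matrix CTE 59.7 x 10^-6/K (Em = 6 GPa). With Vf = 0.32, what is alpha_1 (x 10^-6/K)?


E1 = Ef*Vf + Em*(1-Vf) = 110.0
alpha_1 = (alpha_f*Ef*Vf + alpha_m*Em*(1-Vf))/E1 = 3.85 x 10^-6/K

3.85 x 10^-6/K


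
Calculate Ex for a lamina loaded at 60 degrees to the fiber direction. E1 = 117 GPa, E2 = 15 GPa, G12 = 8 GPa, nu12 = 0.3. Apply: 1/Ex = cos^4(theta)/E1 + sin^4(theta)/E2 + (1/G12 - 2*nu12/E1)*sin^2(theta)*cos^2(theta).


cos^4(60) = 0.0625, sin^4(60) = 0.5625, sin^2(60)*cos^2(60) = 0.1875
1/G12 - 2*nu12/E1 = 1/8 - 2*0.3/117 = 0.119872 GPa^-1
1/Ex = 0.0625/117 + 0.5625/15 + 0.119872*0.1875 = 0.0605102 GPa^-1
Ex = 16.53 GPa

16.53 GPa


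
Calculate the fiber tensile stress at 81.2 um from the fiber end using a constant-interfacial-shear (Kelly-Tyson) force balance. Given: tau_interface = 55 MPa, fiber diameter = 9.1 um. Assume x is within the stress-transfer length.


Force balance: sigma_f * (pi*d^2/4) = tau * (pi*d) * x  ->  sigma_f = 4 * tau * x / d
sigma_f = 4 * 55 * 81.2 / 9.1 = 1963.1 MPa

1963.1 MPa


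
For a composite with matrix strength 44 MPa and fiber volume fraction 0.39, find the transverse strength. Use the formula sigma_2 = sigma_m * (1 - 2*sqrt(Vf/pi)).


factor = 1 - 2*sqrt(0.39/pi) = 0.2953
sigma_2 = 44 * 0.2953 = 12.99 MPa

12.99 MPa


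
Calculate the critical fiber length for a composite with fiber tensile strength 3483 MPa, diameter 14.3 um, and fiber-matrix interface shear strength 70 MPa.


Lc = sigma_f * d / (2 * tau_i) = 3483 * 14.3 / (2 * 70) = 355.8 um

355.8 um


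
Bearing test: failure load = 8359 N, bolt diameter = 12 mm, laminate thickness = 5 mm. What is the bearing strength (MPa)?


sigma_br = F/(d*h) = 8359/(12*5) = 139.3 MPa

139.3 MPa


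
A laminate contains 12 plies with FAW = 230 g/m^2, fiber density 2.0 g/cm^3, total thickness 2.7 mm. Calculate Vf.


Vf = n * FAW / (rho_f * h * 1000) = 12 * 230 / (2.0 * 2.7 * 1000) = 0.5111

0.5111


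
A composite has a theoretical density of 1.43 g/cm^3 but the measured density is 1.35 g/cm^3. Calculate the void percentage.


Void% = (rho_theo - rho_actual)/rho_theo * 100 = (1.43 - 1.35)/1.43 * 100 = 5.59%

5.59%


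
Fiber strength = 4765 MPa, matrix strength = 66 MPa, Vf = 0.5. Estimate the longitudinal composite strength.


sigma_1 = sigma_f*Vf + sigma_m*(1-Vf) = 4765*0.5 + 66*0.5 = 2415.5 MPa

2415.5 MPa


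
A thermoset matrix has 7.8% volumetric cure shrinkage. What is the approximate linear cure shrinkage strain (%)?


Linear shrinkage ≈ vol_shrink/3 = 7.8/3 = 2.6%

2.6%


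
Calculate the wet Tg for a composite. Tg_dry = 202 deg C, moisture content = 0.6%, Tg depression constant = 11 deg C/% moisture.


Tg_wet = Tg_dry - k*moisture = 202 - 11*0.6 = 195.4 deg C

195.4 deg C


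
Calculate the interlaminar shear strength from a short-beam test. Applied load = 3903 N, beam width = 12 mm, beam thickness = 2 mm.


ILSS = 3F/(4bh) = 3*3903/(4*12*2) = 121.97 MPa

121.97 MPa


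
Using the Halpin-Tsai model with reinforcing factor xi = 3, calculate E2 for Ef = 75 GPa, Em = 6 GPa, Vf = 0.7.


eta = (Ef/Em - 1)/(Ef/Em + xi) = (12.5 - 1)/(12.5 + 3) = 0.7419
E2 = Em*(1+xi*eta*Vf)/(1-eta*Vf) = 31.93 GPa

31.93 GPa


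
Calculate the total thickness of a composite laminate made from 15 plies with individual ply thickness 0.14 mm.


h = n * t_ply = 15 * 0.14 = 2.1 mm

2.1 mm


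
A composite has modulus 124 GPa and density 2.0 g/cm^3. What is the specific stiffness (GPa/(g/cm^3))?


Specific stiffness = E/rho = 124/2.0 = 62.0 GPa/(g/cm^3)

62.0 GPa/(g/cm^3)


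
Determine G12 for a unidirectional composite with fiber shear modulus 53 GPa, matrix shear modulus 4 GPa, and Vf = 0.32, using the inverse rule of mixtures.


1/G12 = Vf/Gf + (1-Vf)/Gm = 0.32/53 + 0.68/4
G12 = 5.68 GPa

5.68 GPa


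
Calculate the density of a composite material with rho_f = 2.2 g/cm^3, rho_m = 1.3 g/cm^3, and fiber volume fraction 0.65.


rho_c = rho_f*Vf + rho_m*(1-Vf) = 2.2*0.65 + 1.3*0.35 = 1.885 g/cm^3

1.885 g/cm^3


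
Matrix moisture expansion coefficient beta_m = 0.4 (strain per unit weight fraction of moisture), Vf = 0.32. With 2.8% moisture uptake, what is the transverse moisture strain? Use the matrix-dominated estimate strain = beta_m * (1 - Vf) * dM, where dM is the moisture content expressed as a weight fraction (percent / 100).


dM = 2.8/100 = 0.028
strain = beta_m * (1-Vf) * dM = 0.4 * 0.68 * 0.028 = 0.007616

0.007616


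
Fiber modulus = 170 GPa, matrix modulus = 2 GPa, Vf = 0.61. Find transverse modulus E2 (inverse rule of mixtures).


1/E2 = Vf/Ef + (1-Vf)/Em = 0.61/170 + 0.39/2
E2 = 5.04 GPa

5.04 GPa


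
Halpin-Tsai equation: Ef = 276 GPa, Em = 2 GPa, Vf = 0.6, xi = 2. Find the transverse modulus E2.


eta = (Ef/Em - 1)/(Ef/Em + xi) = (138.0 - 1)/(138.0 + 2) = 0.9786
E2 = Em*(1+xi*eta*Vf)/(1-eta*Vf) = 10.53 GPa

10.53 GPa


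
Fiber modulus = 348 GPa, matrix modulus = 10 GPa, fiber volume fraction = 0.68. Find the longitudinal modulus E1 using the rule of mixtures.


E1 = Ef*Vf + Em*(1-Vf) = 348*0.68 + 10*0.32 = 239.84 GPa

239.84 GPa


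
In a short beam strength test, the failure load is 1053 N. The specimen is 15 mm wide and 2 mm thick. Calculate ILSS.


ILSS = 3F/(4bh) = 3*1053/(4*15*2) = 26.33 MPa

26.33 MPa


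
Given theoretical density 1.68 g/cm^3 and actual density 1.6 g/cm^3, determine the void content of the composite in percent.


Void% = (rho_theo - rho_actual)/rho_theo * 100 = (1.68 - 1.6)/1.68 * 100 = 4.76%

4.76%


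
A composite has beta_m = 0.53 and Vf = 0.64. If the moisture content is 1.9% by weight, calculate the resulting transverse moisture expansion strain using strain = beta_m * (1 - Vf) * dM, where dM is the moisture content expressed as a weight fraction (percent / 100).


dM = 1.9/100 = 0.019
strain = beta_m * (1-Vf) * dM = 0.53 * 0.36 * 0.019 = 0.0036252

0.0036252


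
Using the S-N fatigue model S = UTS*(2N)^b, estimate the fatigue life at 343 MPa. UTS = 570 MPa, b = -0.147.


N = 0.5 * (S/UTS)^(1/b) = 0.5 * (343/570)^(1/-0.147) = 15.8314 cycles

15.8314 cycles


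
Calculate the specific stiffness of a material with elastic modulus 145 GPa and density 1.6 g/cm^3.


Specific stiffness = E/rho = 145/1.6 = 90.6 GPa/(g/cm^3)

90.6 GPa/(g/cm^3)


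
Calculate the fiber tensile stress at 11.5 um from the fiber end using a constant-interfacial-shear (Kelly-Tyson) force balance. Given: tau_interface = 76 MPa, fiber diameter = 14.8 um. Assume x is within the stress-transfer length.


Force balance: sigma_f * (pi*d^2/4) = tau * (pi*d) * x  ->  sigma_f = 4 * tau * x / d
sigma_f = 4 * 76 * 11.5 / 14.8 = 236.2 MPa

236.2 MPa


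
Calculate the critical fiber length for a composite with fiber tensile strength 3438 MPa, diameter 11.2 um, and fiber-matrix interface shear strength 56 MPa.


Lc = sigma_f * d / (2 * tau_i) = 3438 * 11.2 / (2 * 56) = 343.8 um

343.8 um


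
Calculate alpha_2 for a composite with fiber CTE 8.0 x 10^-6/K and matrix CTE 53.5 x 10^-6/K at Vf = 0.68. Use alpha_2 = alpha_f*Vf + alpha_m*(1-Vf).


alpha_2 = alpha_f*Vf + alpha_m*(1-Vf) = 8.0*0.68 + 53.5*0.32 = 22.6 x 10^-6/K

22.6 x 10^-6/K


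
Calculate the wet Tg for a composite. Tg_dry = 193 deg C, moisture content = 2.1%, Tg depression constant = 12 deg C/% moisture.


Tg_wet = Tg_dry - k*moisture = 193 - 12*2.1 = 167.8 deg C

167.8 deg C


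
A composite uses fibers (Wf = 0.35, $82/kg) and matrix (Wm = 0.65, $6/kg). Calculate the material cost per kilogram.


Cost = cost_f*Wf + cost_m*Wm = 82*0.35 + 6*0.65 = $32.6/kg

$32.6/kg


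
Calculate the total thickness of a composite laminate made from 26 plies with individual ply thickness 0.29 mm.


h = n * t_ply = 26 * 0.29 = 7.54 mm

7.54 mm


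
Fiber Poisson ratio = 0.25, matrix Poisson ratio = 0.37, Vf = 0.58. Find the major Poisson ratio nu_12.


nu_12 = nu_f*Vf + nu_m*(1-Vf) = 0.25*0.58 + 0.37*0.42 = 0.3004

0.3004


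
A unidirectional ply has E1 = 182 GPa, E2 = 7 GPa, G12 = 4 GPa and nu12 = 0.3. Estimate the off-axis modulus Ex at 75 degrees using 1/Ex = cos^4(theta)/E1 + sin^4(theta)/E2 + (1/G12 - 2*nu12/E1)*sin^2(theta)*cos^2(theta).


cos^4(75) = 0.004487, sin^4(75) = 0.870513, sin^2(75)*cos^2(75) = 0.0625
1/G12 - 2*nu12/E1 = 1/4 - 2*0.3/182 = 0.246703 GPa^-1
1/Ex = 0.004487/182 + 0.870513/7 + 0.246703*0.0625 = 0.1398026 GPa^-1
Ex = 7.15 GPa

7.15 GPa


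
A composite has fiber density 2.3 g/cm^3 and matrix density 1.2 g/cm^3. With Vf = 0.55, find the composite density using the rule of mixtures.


rho_c = rho_f*Vf + rho_m*(1-Vf) = 2.3*0.55 + 1.2*0.45 = 1.805 g/cm^3

1.805 g/cm^3
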